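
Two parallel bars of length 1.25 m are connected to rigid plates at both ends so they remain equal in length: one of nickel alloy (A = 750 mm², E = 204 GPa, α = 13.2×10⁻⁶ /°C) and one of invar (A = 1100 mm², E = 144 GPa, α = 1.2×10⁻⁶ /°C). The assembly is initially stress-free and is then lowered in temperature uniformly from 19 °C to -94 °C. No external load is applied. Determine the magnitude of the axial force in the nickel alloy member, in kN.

P ≈ 106 kN (tensile in the nickel alloy)

Equilibrium of a rigid end plate with no external load gives equal and opposite internal forces ±P in the two members. Since α_{nickel alloy} > α_{invar}, cooling drives the nickel alloy into tension and the invar into compression.
Equating the net (thermal + elastic) strains gives |α₁ − α₂|·ΔT = P·[1/(A₁E₁) + 1/(A₂E₂)].
|α₁ − α₂|·ΔT = 12×10⁻⁶ × 113 = 0.001356.
1/(A₁E₁) + 1/(A₂E₂) = 1/(750×204×10³) + 1/(1100×144×10³) = 1.285×10⁻⁸ N⁻¹.
So P = 0.001356 / 1.285×10⁻⁸ = 105.5 kN.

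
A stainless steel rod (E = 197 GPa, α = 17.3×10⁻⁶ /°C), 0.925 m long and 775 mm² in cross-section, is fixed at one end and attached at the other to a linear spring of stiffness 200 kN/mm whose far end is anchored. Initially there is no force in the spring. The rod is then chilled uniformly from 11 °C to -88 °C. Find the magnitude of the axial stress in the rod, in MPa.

σ ≈ 185 MPa (tensile)

Free thermal contraction: δ_free = αΔT L = 17.3×10⁻⁶ × 99 × 925 = 1.584 mm.
Let P be the tensile force in the spring. The rod extends elastically by PL/(AE) and the spring stretches by P/k; together these equal δ_free.
P [ L/(AE) + 1/k ] = δ_free → P [ 925/(775×197×10³) + 1/(200×10³) ] = 1.584.
P = 1.584 / 1.106×10⁻⁵ = 143300 N.
σ = P/A = 143300/775 = 184.9 MPa.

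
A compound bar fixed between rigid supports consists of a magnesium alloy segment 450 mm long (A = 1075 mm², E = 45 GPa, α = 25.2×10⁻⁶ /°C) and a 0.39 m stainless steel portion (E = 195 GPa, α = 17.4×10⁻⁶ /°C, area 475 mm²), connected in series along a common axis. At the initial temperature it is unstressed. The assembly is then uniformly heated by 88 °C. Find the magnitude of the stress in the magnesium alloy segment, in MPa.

σ ≈ 110 MPa (compressive)

Free thermal expansion of the whole bar: Σ αᵢΔT Lᵢ = 25.2×10⁻⁶×88×450 + 17.4×10⁻⁶×88×390 = 1.595 mm.
The rigid supports impose zero overall length change; the single axial force P common to all segments must satisfy P Σ Lᵢ/(AᵢEᵢ) = δ_free.
The series flexibility is Σ Lᵢ/(AᵢEᵢ) = 450/(1075×45×10³) + 390/(475×195×10³) = 1.351×10⁻⁵ mm/N.
P = 1.595 / 1.351×10⁻⁵ = 118000 N = 118 kN, compressive.
σ_{magnesium alloy} = P / A = 118000 / 1075 = 109.8 MPa.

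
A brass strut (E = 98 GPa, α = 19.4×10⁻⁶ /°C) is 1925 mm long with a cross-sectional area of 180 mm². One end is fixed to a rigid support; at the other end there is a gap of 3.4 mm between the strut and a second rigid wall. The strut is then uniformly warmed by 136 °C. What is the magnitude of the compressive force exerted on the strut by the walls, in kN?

Free thermal elongation = αΔT L = 19.4×10⁻⁶ × 136 × 1925 = 5.079 mm.
After closing the 3.4 mm clearance, 5.079 − 3.4 = 1.679 mm of expansion remains to be suppressed by the wall.
So σ = E(δ_free − g)/L = 98×10³ × 1.679/1925 = 85.47 MPa.
P = σA = 85.47 × 180 = 15.39 kN.

P ≈ 15.4 kN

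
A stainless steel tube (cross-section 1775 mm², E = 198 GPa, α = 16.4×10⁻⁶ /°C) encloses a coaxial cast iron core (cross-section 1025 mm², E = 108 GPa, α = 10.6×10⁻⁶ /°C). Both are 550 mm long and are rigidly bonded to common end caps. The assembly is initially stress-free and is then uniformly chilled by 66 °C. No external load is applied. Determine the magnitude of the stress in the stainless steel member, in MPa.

σ ≈ 18.2 MPa (tensile)

Both members must finish at the same length. With the larger α, the stainless steel tends to over-contract; the plates restrain it, putting the stainless steel in tension and the cast iron in compression. With no external load the two internal forces are equal and opposite, magnitude P.
Equating the net (thermal + elastic) strains gives |α₁ − α₂|·ΔT = P·[1/(A₁E₁) + 1/(A₂E₂)].
|α₁ − α₂|·ΔT = 5.8×10⁻⁶ × 66 = 0.0003828.
1/(A₁E₁) + 1/(A₂E₂) = 1/(1775×198×10³) + 1/(1025×108×10³) = 1.188×10⁻⁸ N⁻¹.
So P = 0.0003828 / 1.188×10⁻⁸ = 32.23 kN.
σ_{stainless steel} = P/A₁ = 32230/1775 = 18.16 MPa, tensile.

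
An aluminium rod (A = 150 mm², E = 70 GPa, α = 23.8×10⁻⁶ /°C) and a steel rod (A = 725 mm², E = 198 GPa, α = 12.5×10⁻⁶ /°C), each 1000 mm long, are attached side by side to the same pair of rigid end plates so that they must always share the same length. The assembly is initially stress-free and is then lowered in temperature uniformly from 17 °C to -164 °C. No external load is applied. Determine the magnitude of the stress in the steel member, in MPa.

σ ≈ 27.6 MPa (compressive)

Both members must finish at the same length. With the larger α, the aluminium tends to over-contract; the plates restrain it, putting the aluminium in tension and the steel in compression. With no external load the two internal forces are equal and opposite, magnitude P.
Compatibility of the two members (thermal + elastic change equal): (α₁ − α₂)ΔT = P·[1/(A₁E₁) + 1/(A₂E₂)].
|α₁ − α₂|·ΔT = 11.3×10⁻⁶ × 181 = 0.002045.
1/(A₁E₁) + 1/(A₂E₂) = 1/(150×70×10³) + 1/(725×198×10³) = 1.022×10⁻⁷ N⁻¹.
So P = 0.002045 / 1.022×10⁻⁷ = 20.01 kN.
σ_{steel} = P/A₂ = 20010/725 = 27.6 MPa, compressive.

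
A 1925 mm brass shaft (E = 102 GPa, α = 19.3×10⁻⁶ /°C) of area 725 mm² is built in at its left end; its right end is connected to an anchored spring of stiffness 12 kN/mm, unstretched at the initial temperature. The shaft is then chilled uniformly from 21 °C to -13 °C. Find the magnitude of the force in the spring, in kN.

Free thermal contraction: δ_free = αΔT L = 19.3×10⁻⁶ × 34 × 1925 = 1.263 mm.
With a force P in the spring, the elastic change of the shaft is PL/(AE) and that of the spring is P/k; compatibility requires their sum to equal δ_free.
So P = δ_free / [L/(AE) + 1/k] = 1.263 / [ 1925/(725×102×10³) + 1/(12×10³) ].
P = 1.263 / 0.0001094 = 11550 N.

P ≈ 11.6 kN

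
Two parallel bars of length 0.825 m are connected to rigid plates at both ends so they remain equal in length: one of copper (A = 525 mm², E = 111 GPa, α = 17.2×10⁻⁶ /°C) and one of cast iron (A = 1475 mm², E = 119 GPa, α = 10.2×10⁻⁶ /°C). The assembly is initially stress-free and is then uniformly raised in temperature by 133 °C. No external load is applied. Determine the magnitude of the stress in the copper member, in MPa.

σ ≈ 77.6 MPa (compressive)

Equilibrium of a rigid end plate with no external load gives equal and opposite internal forces ±P in the two members. Since α_{copper} > α_{cast iron}, heating drives the copper into compression and the cast iron into tension.
Setting the final lengths equal and cancelling L: (α₁ − α₂)ΔT = P/(A₁E₁) + P/(A₂E₂).
|α₁ − α₂|·ΔT = 7×10⁻⁶ × 133 = 0.000931.
1/(A₁E₁) + 1/(A₂E₂) = 1/(525×111×10³) + 1/(1475×119×10³) = 2.286×10⁻⁸ N⁻¹.
So P = 0.000931 / 2.286×10⁻⁸ = 40.73 kN.
σ_{copper} = P/A₁ = 40730/525 = 77.58 MPa, compressive.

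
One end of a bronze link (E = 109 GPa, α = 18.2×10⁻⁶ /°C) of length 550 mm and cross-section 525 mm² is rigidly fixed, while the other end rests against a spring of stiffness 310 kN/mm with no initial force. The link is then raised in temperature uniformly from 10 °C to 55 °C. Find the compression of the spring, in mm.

δ ≈ 0.113 mm

Free thermal expansion: δ_free = αΔT L = 18.2×10⁻⁶ × 45 × 550 = 0.4504 mm.
With a force P in the spring, the elastic change of the link is PL/(AE) and that of the spring is P/k; compatibility requires their sum to equal δ_free.
P [ L/(AE) + 1/k ] = δ_free → P [ 550/(525×109×10³) + 1/(310×10³) ] = 0.4504.
P = 0.4504 / 1.284×10⁻⁵ = 35090 N.
Spring compression = P/k = 35090/(310×10³) = 0.1132 mm.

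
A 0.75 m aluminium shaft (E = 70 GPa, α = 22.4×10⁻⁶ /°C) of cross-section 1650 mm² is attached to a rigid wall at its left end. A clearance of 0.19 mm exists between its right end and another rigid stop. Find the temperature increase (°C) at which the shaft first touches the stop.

Contact occurs when the free expansion equals the gap: αΔT L = 0.19 mm.
ΔT = 0.19 / (22.4×10⁻⁶ × 750) = 11.31 °C.

ΔT ≈ 11.3 °C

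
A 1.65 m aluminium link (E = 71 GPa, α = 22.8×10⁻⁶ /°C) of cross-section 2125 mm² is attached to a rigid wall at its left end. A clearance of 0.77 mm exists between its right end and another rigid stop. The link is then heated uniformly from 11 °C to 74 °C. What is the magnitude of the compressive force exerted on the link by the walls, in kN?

Unrestrained expansion: δ_free = αΔT L = 22.8×10⁻⁶ × 63 × 1650 = 2.37 mm.
After closing the 0.77 mm clearance, 2.37 − 0.77 = 1.6 mm of expansion remains to be suppressed by the wall.
That suppressed elongation corresponds to σ = E·Δ/L = 71×10³ × 1.6/1650 = 68.85 MPa.
Force on the wall = σA = 68.85 × 2125 mm² = 146.3 kN.

P ≈ 146 kN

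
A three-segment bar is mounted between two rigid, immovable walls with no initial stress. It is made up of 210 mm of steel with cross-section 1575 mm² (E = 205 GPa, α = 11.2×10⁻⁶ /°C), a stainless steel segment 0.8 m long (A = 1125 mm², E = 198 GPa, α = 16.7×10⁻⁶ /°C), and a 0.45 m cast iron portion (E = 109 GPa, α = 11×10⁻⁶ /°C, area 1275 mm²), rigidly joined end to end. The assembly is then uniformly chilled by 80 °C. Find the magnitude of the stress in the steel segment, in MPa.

σ ≈ 140 MPa (tensile)

Free thermal contraction of the whole bar: Σ αᵢΔT Lᵢ = 11.2×10⁻⁶×80×210 + 16.7×10⁻⁶×80×800 + 11×10⁻⁶×80×450 = 1.653 mm.
The walls prevent any net length change, so an axial force P (same in every segment) develops. Compatibility: P · Σ Lᵢ/(AᵢEᵢ) = δ_free.
Σ Lᵢ/(AᵢEᵢ) = 210/(1575×205×10³) + 800/(1125×198×10³) + 450/(1275×109×10³) = 7.48×10⁻⁶ mm/N.
Hence P = δ_free / Σ(L/AE) = 1.653/7.48×10⁻⁶ = 221 kN (tensile).
σ_{steel} = P / A = 221000 / 1575 = 140.3 MPa.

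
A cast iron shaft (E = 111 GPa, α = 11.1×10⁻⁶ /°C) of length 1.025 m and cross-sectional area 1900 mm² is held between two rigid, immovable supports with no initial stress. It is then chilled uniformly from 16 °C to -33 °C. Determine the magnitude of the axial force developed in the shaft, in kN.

Full restraint means ε = 0, so the stress is σ = EαΔT = 111×10³ × 11.1×10⁻⁶ × 49 = 60.37 MPa.
P = AEαΔT = 1900 × 111×10³ × 11.1×10⁻⁶ × 49 = 114.7 kN (tensile).

P ≈ 115 kN (tensile)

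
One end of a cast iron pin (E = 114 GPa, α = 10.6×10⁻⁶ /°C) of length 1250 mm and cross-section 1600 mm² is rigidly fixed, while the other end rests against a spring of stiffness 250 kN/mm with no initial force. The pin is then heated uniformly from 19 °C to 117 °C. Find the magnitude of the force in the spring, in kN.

P ≈ 120 kN

Free thermal expansion: δ_free = αΔT L = 10.6×10⁻⁶ × 98 × 1250 = 1.298 mm.
With a force P in the spring, the elastic change of the pin is PL/(AE) and that of the spring is P/k; compatibility requires their sum to equal δ_free.
So P = δ_free / [L/(AE) + 1/k] = 1.298 / [ 1250/(1600×114×10³) + 1/(250×10³) ].
P = 1.298 / 1.085×10⁻⁵ = 119600 N.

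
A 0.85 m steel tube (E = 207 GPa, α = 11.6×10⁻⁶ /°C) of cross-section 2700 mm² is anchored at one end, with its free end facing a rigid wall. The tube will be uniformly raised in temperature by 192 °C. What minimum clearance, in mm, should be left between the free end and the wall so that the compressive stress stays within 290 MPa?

With no wall the tube would lengthen by αΔT L = 11.6×10⁻⁶ × 192 × 850 = 1.893 mm.
A stress of 290 MPa corresponds to the wall pushing the tube back by σL/E = 290×850/(207×10³) = 1.191 mm.
The gap must absorb the remainder: g_min = 1.893 − 1.191 = 0.7023 mm.

g ≈ 0.702 mm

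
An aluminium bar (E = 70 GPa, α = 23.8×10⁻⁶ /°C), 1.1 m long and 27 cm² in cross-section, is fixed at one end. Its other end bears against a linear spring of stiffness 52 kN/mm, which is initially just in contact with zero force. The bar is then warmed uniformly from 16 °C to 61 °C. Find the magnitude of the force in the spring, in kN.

If the spring were absent the bar would lengthen by αΔT L = 23.8×10⁻⁶ × 45 × 1100 = 1.178 mm.
Let P be the compressive force at the spring. The bar shortens elastically by PL/(AE) and the spring compresses by P/k; together these equal δ_free.
So P = δ_free / [L/(AE) + 1/k] = 1.178 / [ 1100/(2700×70×10³) + 1/(52×10³) ].
P = 1.178 / 2.505×10⁻⁵ = 47030 N.

P ≈ 47 kN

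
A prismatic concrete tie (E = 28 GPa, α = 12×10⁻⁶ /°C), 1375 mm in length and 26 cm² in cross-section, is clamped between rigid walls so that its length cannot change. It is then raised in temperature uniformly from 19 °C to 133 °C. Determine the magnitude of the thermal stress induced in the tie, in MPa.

The supports are rigid, so the total axial strain is zero. The restrained thermal strain is ε = αΔT = 12×10⁻⁶ × 114 = 1368×10⁻⁶.
σ = EαΔT = 28×10³ × 12×10⁻⁶ × 114 = 38.3 MPa (compressive; the tie is trying to expand).

σ ≈ 38.3 MPa (compressive)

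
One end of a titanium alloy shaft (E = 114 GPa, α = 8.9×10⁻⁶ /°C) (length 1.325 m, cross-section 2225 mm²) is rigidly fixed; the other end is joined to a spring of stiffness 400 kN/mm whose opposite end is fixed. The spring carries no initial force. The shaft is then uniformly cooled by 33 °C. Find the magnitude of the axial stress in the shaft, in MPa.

Free thermal contraction: δ_free = αΔT L = 8.9×10⁻⁶ × 33 × 1325 = 0.3892 mm.
Let P be the tensile force in the spring. The shaft extends elastically by PL/(AE) and the spring stretches by P/k; together these equal δ_free.
P [ L/(AE) + 1/k ] = δ_free → P [ 1325/(2225×114×10³) + 1/(400×10³) ] = 0.3892.
P = 0.3892 / 7.724×10⁻⁶ = 50380 N.
σ = P/A = 50380/2225 = 22.64 MPa.

σ ≈ 22.6 MPa (tensile)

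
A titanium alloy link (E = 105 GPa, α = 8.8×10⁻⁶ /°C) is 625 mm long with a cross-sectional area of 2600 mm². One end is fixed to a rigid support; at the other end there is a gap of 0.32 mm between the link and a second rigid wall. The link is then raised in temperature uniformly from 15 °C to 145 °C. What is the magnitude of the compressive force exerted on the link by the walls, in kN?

If the wall were absent the link would grow by αΔT L = 8.8×10⁻⁶ × 130 × 625 = 0.715 mm.
This exceeds the 0.32 mm gap, so the wall pushes back. The portion of expansion that must be recovered elastically is δ_free − gap = 0.715 − 0.32 = 0.395 mm.
Compatibility: PL/(AE) = 0.395 mm, so σ = P/A = E × (0.395/625) = 66.36 MPa.
Force on the wall = σA = 66.36 × 2600 mm² = 172.5 kN.

P ≈ 173 kN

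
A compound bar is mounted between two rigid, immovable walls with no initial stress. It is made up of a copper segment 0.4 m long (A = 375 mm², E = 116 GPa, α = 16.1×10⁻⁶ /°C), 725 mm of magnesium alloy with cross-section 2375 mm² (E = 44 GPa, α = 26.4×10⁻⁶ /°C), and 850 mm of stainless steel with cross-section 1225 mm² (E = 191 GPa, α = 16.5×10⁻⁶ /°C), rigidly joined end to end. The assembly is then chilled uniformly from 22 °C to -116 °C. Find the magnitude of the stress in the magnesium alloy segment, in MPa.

With the walls removed the bar would change length by δ_free = Σ αᵢΔT Lᵢ = 16.1×10⁻⁶×138×400 + 26.4×10⁻⁶×138×725 + 16.5×10⁻⁶×138×850 = 5.465 mm.
The walls prevent any net length change, so an axial force P (same in every segment) develops. Compatibility: P · Σ Lᵢ/(AᵢEᵢ) = δ_free.
Σ Lᵢ/(AᵢEᵢ) = 400/(375×116×10³) + 725/(2375×44×10³) + 850/(1225×191×10³) = 1.977×10⁻⁵ mm/N.
Hence P = δ_free / Σ(L/AE) = 5.465/1.977×10⁻⁵ = 276.5 kN (tensile).
σ_{magnesium alloy} = P / A = 276500 / 2375 = 116.4 MPa.

σ ≈ 116 MPa (tensile)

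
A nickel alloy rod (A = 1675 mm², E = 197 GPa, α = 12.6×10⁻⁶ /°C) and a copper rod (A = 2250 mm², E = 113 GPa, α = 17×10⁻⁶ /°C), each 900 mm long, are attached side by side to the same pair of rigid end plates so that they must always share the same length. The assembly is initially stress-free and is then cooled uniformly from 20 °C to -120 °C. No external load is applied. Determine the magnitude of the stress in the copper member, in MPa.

Equilibrium of a rigid end plate with no external load gives equal and opposite internal forces ±P in the two members. Since α_{copper} > α_{nickel alloy}, cooling drives the copper into tension and the nickel alloy into compression.
Equating the net (thermal + elastic) strains gives |α₁ − α₂|·ΔT = P·[1/(A₁E₁) + 1/(A₂E₂)].
|α₁ − α₂|·ΔT = 4.4×10⁻⁶ × 140 = 0.000616.
1/(A₁E₁) + 1/(A₂E₂) = 1/(1675×197×10³) + 1/(2250×113×10³) = 6.964×10⁻⁹ N⁻¹.
So P = 0.000616 / 6.964×10⁻⁹ = 88.46 kN.
σ_{copper} = P/A₂ = 88460/2250 = 39.32 MPa, tensile.

σ ≈ 39.3 MPa (tensile)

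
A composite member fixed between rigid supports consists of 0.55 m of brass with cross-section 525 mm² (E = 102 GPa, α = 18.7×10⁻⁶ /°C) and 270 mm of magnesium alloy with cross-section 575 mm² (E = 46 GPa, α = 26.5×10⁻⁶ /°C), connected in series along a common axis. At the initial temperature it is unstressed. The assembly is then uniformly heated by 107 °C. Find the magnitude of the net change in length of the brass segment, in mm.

|ΔL| ≈ 0.165 mm

If the supports were absent, the total length change would be Σ αᵢΔT Lᵢ = 18.7×10⁻⁶×107×550 + 26.5×10⁻⁶×107×270 = 1.866 mm.
Since the ends are fixed, an axial force P builds up, equal in every segment, with P · Σ Lᵢ/(AᵢEᵢ) = δ_free.
Σ Lᵢ/(AᵢEᵢ) = 550/(525×102×10³) + 270/(575×46×10³) = 2.048×10⁻⁵ mm/N.
Hence P = δ_free / Σ(L/AE) = 1.866/2.048×10⁻⁵ = 91.12 kN (compressive).
For the brass segment, free thermal change = 18.7×10⁻⁶×107×550 = 1.1 mm and elastic change from P = 91120×550/(525×102×10³) = 0.9359 mm; these oppose, so the net change is 0.165 mm (segment lengthens).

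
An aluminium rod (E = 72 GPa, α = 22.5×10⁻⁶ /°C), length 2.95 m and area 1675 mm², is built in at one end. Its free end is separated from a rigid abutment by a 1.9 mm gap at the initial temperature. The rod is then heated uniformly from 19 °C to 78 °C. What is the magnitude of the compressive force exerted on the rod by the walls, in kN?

P ≈ 82.4 kN

Unrestrained expansion: δ_free = αΔT L = 22.5×10⁻⁶ × 59 × 2950 = 3.916 mm.
After closing the 1.9 mm clearance, 3.916 − 1.9 = 2.016 mm of expansion remains to be suppressed by the wall.
That suppressed elongation corresponds to σ = E·Δ/L = 72×10³ × 2.016/2950 = 49.21 MPa.
P = σA = 49.21 × 1675 = 82.42 kN.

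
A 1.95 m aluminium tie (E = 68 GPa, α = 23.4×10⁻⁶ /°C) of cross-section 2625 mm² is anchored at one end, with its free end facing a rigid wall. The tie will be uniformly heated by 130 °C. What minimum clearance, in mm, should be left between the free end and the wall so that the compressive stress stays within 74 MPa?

Free expansion if unrestrained: δ_free = αΔT L = 23.4×10⁻⁶ × 130 × 1950 = 5.932 mm.
A stress of 74 MPa corresponds to the wall pushing the tie back by σL/E = 74×1950/(68×10³) = 2.122 mm.
The gap must absorb the remainder: g_min = 5.932 − 2.122 = 3.81 mm.

g ≈ 3.81 mm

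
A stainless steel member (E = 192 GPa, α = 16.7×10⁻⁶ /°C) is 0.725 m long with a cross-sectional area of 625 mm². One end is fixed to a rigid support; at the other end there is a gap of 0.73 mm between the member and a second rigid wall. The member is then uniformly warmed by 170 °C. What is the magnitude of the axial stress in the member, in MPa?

Unrestrained expansion: δ_free = αΔT L = 16.7×10⁻⁶ × 170 × 725 = 2.058 mm.
This exceeds the 0.73 mm gap, so the wall pushes back. The portion of expansion that must be recovered elastically is δ_free − gap = 2.058 − 0.73 = 1.328 mm.
Compatibility: PL/(AE) = 1.328 mm, so σ = P/A = E × (1.328/725) = 351.8 MPa.

σ ≈ 352 MPa (compressive)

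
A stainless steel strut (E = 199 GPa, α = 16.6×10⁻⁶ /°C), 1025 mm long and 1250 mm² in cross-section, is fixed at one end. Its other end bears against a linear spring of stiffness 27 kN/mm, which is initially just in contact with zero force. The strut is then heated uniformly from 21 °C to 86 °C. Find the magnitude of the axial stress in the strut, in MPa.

If the spring were absent the strut would lengthen by αΔT L = 16.6×10⁻⁶ × 65 × 1025 = 1.106 mm.
Let P be the compressive force at the spring. The strut shortens elastically by PL/(AE) and the spring compresses by P/k; together these equal δ_free.
So P = δ_free / [L/(AE) + 1/k] = 1.106 / [ 1025/(1250×199×10³) + 1/(27×10³) ].
P = 1.106 / 4.116×10⁻⁵ = 26870 N.
σ = P/A = 26870/1250 = 21.5 MPa.

σ ≈ 21.5 MPa (compressive)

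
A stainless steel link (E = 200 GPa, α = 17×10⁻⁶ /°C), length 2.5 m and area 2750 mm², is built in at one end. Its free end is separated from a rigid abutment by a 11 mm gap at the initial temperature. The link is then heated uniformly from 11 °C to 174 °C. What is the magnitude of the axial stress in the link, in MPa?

σ ≈ 0 MPa

Unrestrained expansion: δ_free = αΔT L = 17×10⁻⁶ × 163 × 2500 = 6.928 mm.
This is smaller than the 11 mm clearance, so the link expands freely without reaching the stop — the stress is zero.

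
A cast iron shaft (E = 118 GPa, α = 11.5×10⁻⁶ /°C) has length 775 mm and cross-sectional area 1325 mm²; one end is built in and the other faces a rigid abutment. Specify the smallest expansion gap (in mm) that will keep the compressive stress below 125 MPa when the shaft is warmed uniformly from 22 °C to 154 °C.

With no wall the shaft would lengthen by αΔT L = 11.5×10⁻⁶ × 132 × 775 = 1.176 mm.
At the allowable stress the elastic shortening the wall may impose is σL/E = 125 × 775 / (118×10³) = 0.821 mm.
So the gap has to take up the difference, g_min = δ_free − σL/E = 1.176 − 0.821 = 0.3555 mm.

g ≈ 0.355 mm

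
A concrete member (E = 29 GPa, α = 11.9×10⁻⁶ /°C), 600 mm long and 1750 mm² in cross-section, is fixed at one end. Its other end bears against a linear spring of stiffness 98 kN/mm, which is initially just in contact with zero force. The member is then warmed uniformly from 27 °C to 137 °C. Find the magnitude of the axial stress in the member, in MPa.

σ ≈ 20.4 MPa (compressive)

The unrestrained thermal change is αΔT L = 11.9×10⁻⁶ × 110 × 600 = 0.7854 mm.
Let P be the compressive force at the spring. The member shortens elastically by PL/(AE) and the spring compresses by P/k; together these equal δ_free.
P [ L/(AE) + 1/k ] = δ_free → P [ 600/(1750×29×10³) + 1/(98×10³) ] = 0.7854.
P = 0.7854 / 2.203×10⁻⁵ = 35660 N.
σ = P/A = 35660/1750 = 20.38 MPa.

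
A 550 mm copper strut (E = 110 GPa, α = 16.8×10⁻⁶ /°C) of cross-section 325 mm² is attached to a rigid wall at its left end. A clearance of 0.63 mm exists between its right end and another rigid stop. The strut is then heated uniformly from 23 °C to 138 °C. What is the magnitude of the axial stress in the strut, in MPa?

σ ≈ 86.5 MPa (compressive)

Unrestrained expansion: δ_free = αΔT L = 16.8×10⁻⁶ × 115 × 550 = 1.063 mm.
This exceeds the 0.63 mm gap, so the wall pushes back. The portion of expansion that must be recovered elastically is δ_free − gap = 1.063 − 0.63 = 0.4326 mm.
That suppressed elongation corresponds to σ = E·Δ/L = 110×10³ × 0.4326/550 = 86.52 MPa.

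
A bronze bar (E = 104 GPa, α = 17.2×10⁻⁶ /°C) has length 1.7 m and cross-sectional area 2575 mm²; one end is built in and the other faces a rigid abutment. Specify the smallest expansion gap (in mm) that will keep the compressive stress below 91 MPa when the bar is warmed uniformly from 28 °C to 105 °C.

g ≈ 0.764 mm

Free expansion if unrestrained: δ_free = αΔT L = 17.2×10⁻⁶ × 77 × 1700 = 2.251 mm.
A stress of 91 MPa corresponds to the wall pushing the bar back by σL/E = 91×1700/(104×10³) = 1.488 mm.
So the gap has to take up the difference, g_min = δ_free − σL/E = 2.251 − 1.488 = 0.764 mm.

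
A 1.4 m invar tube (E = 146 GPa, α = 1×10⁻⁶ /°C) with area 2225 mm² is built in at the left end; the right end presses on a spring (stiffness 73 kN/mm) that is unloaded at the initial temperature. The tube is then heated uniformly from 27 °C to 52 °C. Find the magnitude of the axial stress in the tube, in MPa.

σ ≈ 0.874 MPa (compressive)

The unrestrained thermal change is αΔT L = 1×10⁻⁶ × 25 × 1400 = 0.035 mm.
With a force P in the spring, the elastic change of the tube is PL/(AE) and that of the spring is P/k; compatibility requires their sum to equal δ_free.
So P = δ_free / [L/(AE) + 1/k] = 0.035 / [ 1400/(2225×146×10³) + 1/(73×10³) ].
P = 0.035 / 1.801×10⁻⁵ = 1944 N.
σ = P/A = 1944/2225 = 0.8735 MPa.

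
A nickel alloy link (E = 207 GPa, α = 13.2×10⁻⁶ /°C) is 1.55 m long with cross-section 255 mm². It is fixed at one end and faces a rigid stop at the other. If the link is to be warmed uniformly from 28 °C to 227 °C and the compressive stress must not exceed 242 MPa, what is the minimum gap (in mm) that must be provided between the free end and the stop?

With no wall the link would lengthen by αΔT L = 13.2×10⁻⁶ × 199 × 1550 = 4.072 mm.
A stress of 242 MPa corresponds to the wall pushing the link back by σL/E = 242×1550/(207×10³) = 1.812 mm.
So the gap has to take up the difference, g_min = δ_free − σL/E = 4.072 − 1.812 = 2.259 mm.

g ≈ 2.26 mm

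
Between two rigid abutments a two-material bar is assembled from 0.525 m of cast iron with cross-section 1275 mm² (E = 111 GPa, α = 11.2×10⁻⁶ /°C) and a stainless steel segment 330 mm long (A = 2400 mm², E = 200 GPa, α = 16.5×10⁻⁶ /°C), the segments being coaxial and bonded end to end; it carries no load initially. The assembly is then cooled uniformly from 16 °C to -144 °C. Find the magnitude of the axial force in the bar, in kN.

P ≈ 412 kN (tensile)

Free thermal contraction of the whole bar: Σ αᵢΔT Lᵢ = 11.2×10⁻⁶×160×525 + 16.5×10⁻⁶×160×330 = 1.812 mm.
Since the ends are fixed, an axial force P builds up, equal in every segment, with P · Σ Lᵢ/(AᵢEᵢ) = δ_free.
The series flexibility is Σ Lᵢ/(AᵢEᵢ) = 525/(1275×111×10³) + 330/(2400×200×10³) = 4.397×10⁻⁶ mm/N.
So P = 1.812 / 4.397×10⁻⁶ = 412.1 kN, tensile.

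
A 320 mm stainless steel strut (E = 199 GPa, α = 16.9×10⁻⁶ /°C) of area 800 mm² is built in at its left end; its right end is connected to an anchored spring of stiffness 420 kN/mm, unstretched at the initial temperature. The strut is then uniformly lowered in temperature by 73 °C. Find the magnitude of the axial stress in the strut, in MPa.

Free thermal contraction: δ_free = αΔT L = 16.9×10⁻⁶ × 73 × 320 = 0.3948 mm.
With a force P in the spring, the elastic change of the strut is PL/(AE) and that of the spring is P/k; compatibility requires their sum to equal δ_free.
So P = δ_free / [L/(AE) + 1/k] = 0.3948 / [ 320/(800×199×10³) + 1/(420×10³) ].
P = 0.3948 / 4.391×10⁻⁶ = 89910 N.
σ = P/A = 89910/800 = 112.4 MPa.

σ ≈ 112 MPa (tensile)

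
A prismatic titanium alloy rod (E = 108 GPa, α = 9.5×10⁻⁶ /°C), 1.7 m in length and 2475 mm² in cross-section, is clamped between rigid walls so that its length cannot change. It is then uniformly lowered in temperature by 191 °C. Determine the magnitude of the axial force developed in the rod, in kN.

With zero net strain, σ = E·αΔT = 108 GPa × 9.5×10⁻⁶ × 191 = 196 MPa.
Then P = σA = 196 × 2475 mm² = 485 kN, tensile.

P ≈ 485 kN (tensile)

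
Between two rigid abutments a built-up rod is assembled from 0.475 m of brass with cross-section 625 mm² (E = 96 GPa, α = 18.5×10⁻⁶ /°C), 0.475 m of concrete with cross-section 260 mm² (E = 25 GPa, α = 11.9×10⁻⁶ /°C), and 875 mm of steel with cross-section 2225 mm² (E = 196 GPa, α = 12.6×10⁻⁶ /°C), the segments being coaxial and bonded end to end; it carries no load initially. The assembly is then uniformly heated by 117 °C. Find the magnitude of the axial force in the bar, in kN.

P ≈ 35.9 kN (compressive)

Free thermal expansion of the whole bar: Σ αᵢΔT Lᵢ = 18.5×10⁻⁶×117×475 + 11.9×10⁻⁶×117×475 + 12.6×10⁻⁶×117×875 = 2.979 mm.
Since the ends are fixed, an axial force P builds up, equal in every segment, with P · Σ Lᵢ/(AᵢEᵢ) = δ_free.
The series flexibility is Σ Lᵢ/(AᵢEᵢ) = 475/(625×96×10³) + 475/(260×25×10³) + 875/(2225×196×10³) = 8.3×10⁻⁵ mm/N.
Hence P = δ_free / Σ(L/AE) = 2.979/8.3×10⁻⁵ = 35.9 kN (compressive).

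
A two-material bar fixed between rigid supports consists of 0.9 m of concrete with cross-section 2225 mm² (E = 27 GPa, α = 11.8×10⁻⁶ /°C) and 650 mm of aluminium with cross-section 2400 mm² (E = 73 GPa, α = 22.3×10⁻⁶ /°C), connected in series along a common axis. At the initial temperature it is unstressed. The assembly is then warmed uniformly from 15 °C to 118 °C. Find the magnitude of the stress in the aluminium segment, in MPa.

σ ≈ 57.7 MPa (compressive)

With the walls removed the bar would change length by δ_free = Σ αᵢΔT Lᵢ = 11.8×10⁻⁶×103×900 + 22.3×10⁻⁶×103×650 = 2.587 mm.
The walls prevent any net length change, so an axial force P (same in every segment) develops. Compatibility: P · Σ Lᵢ/(AᵢEᵢ) = δ_free.
Σ Lᵢ/(AᵢEᵢ) = 900/(2225×27×10³) + 650/(2400×73×10³) = 1.869×10⁻⁵ mm/N.
P = 2.587 / 1.869×10⁻⁵ = 138400 N = 138.4 kN, compressive.
σ_{aluminium} = P / A = 138400 / 2400 = 57.67 MPa.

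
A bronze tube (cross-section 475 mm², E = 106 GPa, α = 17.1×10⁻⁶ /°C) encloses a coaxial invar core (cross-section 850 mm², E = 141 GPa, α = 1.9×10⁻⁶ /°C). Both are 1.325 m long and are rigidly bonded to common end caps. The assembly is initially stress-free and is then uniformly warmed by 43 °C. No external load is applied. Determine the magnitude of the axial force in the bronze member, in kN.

The bronze has the larger α, so on heating it would change length more than the invar if both were free. The rigid plates force a common final length, so the bronze is put into compression and the invar into tension, with equal and opposite forces P (no external load).
Compatibility of the two members (thermal + elastic change equal): (α₁ − α₂)ΔT = P·[1/(A₁E₁) + 1/(A₂E₂)].
|α₁ − α₂|·ΔT = 15.2×10⁻⁶ × 43 = 0.0006536.
1/(A₁E₁) + 1/(A₂E₂) = 1/(475×106×10³) + 1/(850×141×10³) = 2.82×10⁻⁸ N⁻¹.
P = 0.0006536 / 2.82×10⁻⁸ = 23170 N = 23.17 kN.

P ≈ 23.2 kN (compressive in the bronze)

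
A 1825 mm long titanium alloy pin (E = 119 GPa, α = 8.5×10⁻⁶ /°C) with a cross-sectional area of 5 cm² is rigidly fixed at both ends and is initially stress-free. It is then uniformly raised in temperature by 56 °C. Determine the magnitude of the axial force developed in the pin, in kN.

P ≈ 28.3 kN (compressive)

With zero net strain, σ = E·αΔT = 119 GPa × 8.5×10⁻⁶ × 56 = 56.64 MPa.
Then P = σA = 56.64 × 500 mm² = 28.32 kN, compressive.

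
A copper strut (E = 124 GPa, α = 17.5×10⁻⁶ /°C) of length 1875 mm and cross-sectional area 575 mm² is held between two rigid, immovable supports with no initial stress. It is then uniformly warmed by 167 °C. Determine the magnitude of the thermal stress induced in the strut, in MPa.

σ ≈ 362 MPa (compressive)

With length fixed, the mechanical strain must cancel the thermal strain αΔT = 17.5×10⁻⁶ × 167 = 2922.5×10⁻⁶.
The stress required to suppress this strain is σ = Eε = 124×10³ × 2922.5×10⁻⁶ = 362.4 MPa, compressive since the strut is trying to expand.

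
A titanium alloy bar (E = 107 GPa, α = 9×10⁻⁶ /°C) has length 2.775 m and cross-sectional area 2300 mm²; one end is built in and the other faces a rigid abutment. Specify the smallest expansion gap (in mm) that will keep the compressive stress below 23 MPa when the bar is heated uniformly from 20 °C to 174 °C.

g ≈ 3.25 mm

With no wall the bar would lengthen by αΔT L = 9×10⁻⁶ × 154 × 2775 = 3.846 mm.
A stress of 23 MPa corresponds to the wall pushing the bar back by σL/E = 23×2775/(107×10³) = 0.5965 mm.
The gap must absorb the remainder: g_min = 3.846 − 0.5965 = 3.25 mm.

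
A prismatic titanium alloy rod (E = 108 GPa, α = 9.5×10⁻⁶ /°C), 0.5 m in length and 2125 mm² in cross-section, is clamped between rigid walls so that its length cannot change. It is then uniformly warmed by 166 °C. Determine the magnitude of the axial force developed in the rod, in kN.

P ≈ 362 kN (compressive)

Full restraint means ε = 0, so the stress is σ = EαΔT = 108×10³ × 9.5×10⁻⁶ × 166 = 170.3 MPa.
Axial force P = σA = 170.3 × 2125 = 361900 N = 361.9 kN, compressive.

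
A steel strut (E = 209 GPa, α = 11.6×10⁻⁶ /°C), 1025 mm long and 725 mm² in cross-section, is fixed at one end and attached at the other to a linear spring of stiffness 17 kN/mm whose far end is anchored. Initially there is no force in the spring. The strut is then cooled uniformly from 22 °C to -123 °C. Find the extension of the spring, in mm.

δ ≈ 1.55 mm

Free thermal contraction: δ_free = αΔT L = 11.6×10⁻⁶ × 145 × 1025 = 1.724 mm.
With a force P in the spring, the elastic change of the strut is PL/(AE) and that of the spring is P/k; compatibility requires their sum to equal δ_free.
P [ L/(AE) + 1/k ] = δ_free → P [ 1025/(725×209×10³) + 1/(17×10³) ] = 1.724.
P = 1.724 / 6.559×10⁻⁵ = 26290 N.
Spring extension = P/k = 26290/(17×10³) = 1.546 mm.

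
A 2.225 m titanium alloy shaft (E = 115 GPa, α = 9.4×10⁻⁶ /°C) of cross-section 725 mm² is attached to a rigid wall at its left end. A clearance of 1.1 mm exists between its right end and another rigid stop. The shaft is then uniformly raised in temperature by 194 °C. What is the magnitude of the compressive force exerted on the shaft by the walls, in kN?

P ≈ 111 kN

If the wall were absent the shaft would grow by αΔT L = 9.4×10⁻⁶ × 194 × 2225 = 4.058 mm.
After closing the 1.1 mm clearance, 4.058 − 1.1 = 2.958 mm of expansion remains to be suppressed by the wall.
That suppressed elongation corresponds to σ = E·Δ/L = 115×10³ × 2.958/2225 = 152.9 MPa.
P = σA = 152.9 × 725 = 110.8 kN.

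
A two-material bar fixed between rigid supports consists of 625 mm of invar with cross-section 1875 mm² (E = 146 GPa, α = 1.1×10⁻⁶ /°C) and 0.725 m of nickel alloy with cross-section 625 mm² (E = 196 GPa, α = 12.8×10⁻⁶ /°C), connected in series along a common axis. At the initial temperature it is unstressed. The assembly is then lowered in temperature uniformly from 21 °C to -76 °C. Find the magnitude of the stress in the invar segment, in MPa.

Free thermal contraction of the whole bar: Σ αᵢΔT Lᵢ = 1.1×10⁻⁶×97×625 + 12.8×10⁻⁶×97×725 = 0.9668 mm.
The rigid supports impose zero overall length change; the single axial force P common to all segments must satisfy P Σ Lᵢ/(AᵢEᵢ) = δ_free.
Σ Lᵢ/(AᵢEᵢ) = 625/(1875×146×10³) + 725/(625×196×10³) = 8.201×10⁻⁶ mm/N.
P = 0.9668 / 8.201×10⁻⁶ = 117900 N = 117.9 kN, tensile.
σ_{invar} = P / A = 117900 / 1875 = 62.87 MPa.

σ ≈ 62.9 MPa (tensile)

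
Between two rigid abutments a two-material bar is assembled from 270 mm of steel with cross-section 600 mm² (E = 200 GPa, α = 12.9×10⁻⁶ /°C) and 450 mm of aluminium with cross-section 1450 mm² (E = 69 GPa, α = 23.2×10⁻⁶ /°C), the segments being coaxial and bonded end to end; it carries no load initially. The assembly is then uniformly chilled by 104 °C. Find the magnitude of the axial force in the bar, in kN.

P ≈ 215 kN (tensile)

If the supports were absent, the total length change would be Σ αᵢΔT Lᵢ = 12.9×10⁻⁶×104×270 + 23.2×10⁻⁶×104×450 = 1.448 mm.
The rigid supports impose zero overall length change; the single axial force P common to all segments must satisfy P Σ Lᵢ/(AᵢEᵢ) = δ_free.
Σ Lᵢ/(AᵢEᵢ) = 270/(600×200×10³) + 450/(1450×69×10³) = 6.748×10⁻⁶ mm/N.
Hence P = δ_free / Σ(L/AE) = 1.448/6.748×10⁻⁶ = 214.6 kN (tensile).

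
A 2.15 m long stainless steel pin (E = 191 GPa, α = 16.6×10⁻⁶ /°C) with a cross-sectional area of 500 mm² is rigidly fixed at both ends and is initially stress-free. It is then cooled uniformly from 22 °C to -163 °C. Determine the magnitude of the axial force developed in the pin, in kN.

With zero net strain, σ = E·αΔT = 191 GPa × 16.6×10⁻⁶ × 185 = 586.6 MPa.
Then P = σA = 586.6 × 500 mm² = 293.3 kN, tensile.

P ≈ 293 kN (tensile)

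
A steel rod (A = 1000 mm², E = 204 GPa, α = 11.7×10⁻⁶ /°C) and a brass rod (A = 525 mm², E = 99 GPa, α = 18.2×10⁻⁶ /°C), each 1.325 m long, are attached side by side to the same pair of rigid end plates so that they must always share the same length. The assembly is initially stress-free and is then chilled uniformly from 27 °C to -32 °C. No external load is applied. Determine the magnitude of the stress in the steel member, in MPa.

σ ≈ 15.9 MPa (compressive)

The brass has the larger α, so on cooling it would change length more than the steel if both were free. The rigid plates force a common final length, so the brass is put into tension and the steel into compression, with equal and opposite forces P (no external load).
Setting the final lengths equal and cancelling L: (α₁ − α₂)ΔT = P/(A₁E₁) + P/(A₂E₂).
|α₁ − α₂|·ΔT = 6.5×10⁻⁶ × 59 = 0.0003835.
1/(A₁E₁) + 1/(A₂E₂) = 1/(1000×204×10³) + 1/(525×99×10³) = 2.414×10⁻⁸ N⁻¹.
So P = 0.0003835 / 2.414×10⁻⁸ = 15.89 kN.
σ_{steel} = P/A₁ = 15890/1000 = 15.89 MPa, compressive.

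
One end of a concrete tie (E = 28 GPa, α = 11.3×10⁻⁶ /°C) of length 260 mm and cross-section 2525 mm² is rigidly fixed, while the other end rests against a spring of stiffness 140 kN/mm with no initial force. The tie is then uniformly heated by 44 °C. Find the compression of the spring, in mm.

The unrestrained thermal change is αΔT L = 11.3×10⁻⁶ × 44 × 260 = 0.1293 mm.
With a force P in the spring, the elastic change of the tie is PL/(AE) and that of the spring is P/k; compatibility requires their sum to equal δ_free.
So P = δ_free / [L/(AE) + 1/k] = 0.1293 / [ 260/(2525×28×10³) + 1/(140×10³) ].
P = 0.1293 / 1.082×10⁻⁵ = 11950 N.
Spring compression = P/k = 11950/(140×10³) = 0.08534 mm.

δ ≈ 0.0853 mm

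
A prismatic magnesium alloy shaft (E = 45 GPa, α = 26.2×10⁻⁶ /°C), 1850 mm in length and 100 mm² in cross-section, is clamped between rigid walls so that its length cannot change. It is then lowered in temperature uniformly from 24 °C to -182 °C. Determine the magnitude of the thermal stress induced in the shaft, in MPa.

σ ≈ 243 MPa (tensile)

The supports are rigid, so the total axial strain is zero. The restrained thermal strain is ε = αΔT = 26.2×10⁻⁶ × 206 = 5397.2×10⁻⁶.
σ = EαΔT = 45×10³ × 26.2×10⁻⁶ × 206 = 242.9 MPa (tensile; the shaft is trying to contract).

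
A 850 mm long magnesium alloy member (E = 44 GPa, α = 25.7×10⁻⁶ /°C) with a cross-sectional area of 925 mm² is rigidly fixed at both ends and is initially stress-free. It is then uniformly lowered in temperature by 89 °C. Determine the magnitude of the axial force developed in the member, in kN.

Full restraint means ε = 0, so the stress is σ = EαΔT = 44×10³ × 25.7×10⁻⁶ × 89 = 100.6 MPa.
Axial force P = σA = 100.6 × 925 = 93090 N = 93.09 kN, tensile.

P ≈ 93.1 kN (tensile)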